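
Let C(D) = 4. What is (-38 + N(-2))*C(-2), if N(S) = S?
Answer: -160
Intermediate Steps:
(-38 + N(-2))*C(-2) = (-38 - 2)*4 = -40*4 = -160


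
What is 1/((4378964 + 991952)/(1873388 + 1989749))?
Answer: 3863137/5370916 ≈ 0.71927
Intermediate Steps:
1/((4378964 + 991952)/(1873388 + 1989749)) = 1/(5370916/3863137) = 3863137/5370916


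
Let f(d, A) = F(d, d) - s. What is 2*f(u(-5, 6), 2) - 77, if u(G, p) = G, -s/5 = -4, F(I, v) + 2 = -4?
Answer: -129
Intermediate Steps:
F(I, v) = -6 (F(I, v) = -2 - 4 = -6)
s = 20 (s = -5*(-4) = 20)
f(d, A) = -26 (f(d, A) = -6 - 1*20 = -6 - 20 = -26)
2*f(u(-5, 6), 2) - 77 = 2*(-26) - 77 = -52 - 77 = -129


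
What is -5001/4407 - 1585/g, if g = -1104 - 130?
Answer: 271287/1812746 ≈ 0.14966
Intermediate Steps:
g = -1234
-5001/4407 - 1585/g = -5001/4407 - 1585/(-1234) = -5001*1/4407 - 1585*(-1/1234) = -1667/1469 + 1585/1234 = 271287/1812746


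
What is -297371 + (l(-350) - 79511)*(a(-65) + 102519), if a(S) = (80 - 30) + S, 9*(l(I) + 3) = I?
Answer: -24464360081/3 ≈ -8.1548e+9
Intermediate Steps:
l(I) = -3 + I/9
a(S) = 50 + S
-297371 + (l(-350) - 79511)*(a(-65) + 102519) = -297371 + ((-3 + (1/9)*(-350)) - 79511)*((50 - 65) + 102519) = -297371 + ((-3 - 350/9) - 79511)*(-15 + 102519) = -297371 + (-377/9 - 79511)*102504 = -297371 - 715976/9*102504 = -297371 - 24463467968/3 = -24464360081/3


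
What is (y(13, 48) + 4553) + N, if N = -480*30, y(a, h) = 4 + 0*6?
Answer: -9843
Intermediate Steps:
y(a, h) = 4 (y(a, h) = 4 + 0 = 4)
N = -14400
(y(13, 48) + 4553) + N = (4 + 4553) - 14400 = 4557 - 14400 = -9843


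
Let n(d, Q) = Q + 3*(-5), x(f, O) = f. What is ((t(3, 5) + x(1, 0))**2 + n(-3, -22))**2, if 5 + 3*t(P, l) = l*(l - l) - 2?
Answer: 100489/81 ≈ 1240.6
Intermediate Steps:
n(d, Q) = -15 + Q (n(d, Q) = Q - 15 = -15 + Q)
t(P, l) = -7/3 (t(P, l) = -5/3 + (l*(l - l) - 2)/3 = -5/3 + (l*0 - 2)/3 = -5/3 + (0 - 2)/3 = -5/3 + (1/3)*(-2) = -5/3 - 2/3 = -7/3)
((t(3, 5) + x(1, 0))**2 + n(-3, -22))**2 = ((-7/3 + 1)**2 + (-15 - 22))**2 = ((-4/3)**2 - 37)**2 = (16/9 - 37)**2 = (-317/9)**2 = 100489/81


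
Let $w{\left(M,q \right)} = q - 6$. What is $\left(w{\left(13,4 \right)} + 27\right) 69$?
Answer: $1725$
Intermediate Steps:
$w{\left(M,q \right)} = -6 + q$
$\left(w{\left(13,4 \right)} + 27\right) 69 = \left(\left(-6 + 4\right) + 27\right) 69 = \left(-2 + 27\right) 69 = 25 \cdot 69 = 1725$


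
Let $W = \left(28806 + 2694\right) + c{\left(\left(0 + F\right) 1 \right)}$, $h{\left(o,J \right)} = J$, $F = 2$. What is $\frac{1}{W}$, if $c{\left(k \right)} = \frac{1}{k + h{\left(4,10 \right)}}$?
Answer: $\frac{12}{378001} \approx 3.1746 \cdot 10^{-5}$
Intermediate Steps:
$c{\left(k \right)} = \frac{1}{10 + k}$ ($c{\left(k \right)} = \frac{1}{k + 10} = \frac{1}{10 + k}$)
$W = \frac{378001}{12}$ ($W = \left(28806 + 2694\right) + \frac{1}{10 + \left(0 + 2\right) 1} = 31500 + \frac{1}{10 + 2 \cdot 1} = 31500 + \frac{1}{10 + 2} = 31500 + \frac{1}{12} = \frac{378001}{12} \approx 31500.0$)
$\frac{1}{W} = \frac{1}{\frac{378001}{12}} = \frac{12}{378001}$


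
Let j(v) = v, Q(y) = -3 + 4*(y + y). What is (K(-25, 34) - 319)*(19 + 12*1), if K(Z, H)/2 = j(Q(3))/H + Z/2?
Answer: -180637/17 ≈ -10626.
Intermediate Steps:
Q(y) = -3 + 8*y (Q(y) = -3 + 4*(2*y) = -3 + 8*y)
K(Z, H) = Z + 42/H (K(Z, H) = 2*((-3 + 8*3)/H + Z/2) = 2*((-3 + 24)/H + Z*(1/2)) = 2*(21/H + Z/2) = 2*(Z/2 + 21/H) = Z + 42/H)
(K(-25, 34) - 319)*(19 + 12*1) = ((-25 + 42/34) - 319)*(19 + 12*1) = ((-25 + 42*(1/34)) - 319)*(19 + 12) = ((-25 + 21/17) - 319)*31 = (-404/17 - 319)*31 = -5827/17*31 = -180637/17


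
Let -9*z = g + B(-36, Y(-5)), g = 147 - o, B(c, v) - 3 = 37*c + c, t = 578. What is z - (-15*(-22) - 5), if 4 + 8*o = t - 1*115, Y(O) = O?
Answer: -4399/24 ≈ -183.29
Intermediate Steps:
B(c, v) = 3 + 38*c (B(c, v) = 3 + (37*c + c) = 3 + 38*c)
o = 459/8 (o = -½ + (578 - 1*115)/8 = -½ + (578 - 115)/8 = -½ + (⅛)*463 = -½ + 463/8 = 459/8 ≈ 57.375)
g = 717/8 (g = 147 - 1*459/8 = 147 - 459/8 = 717/8 ≈ 89.625)
z = 3401/24 (z = -(717/8 + (3 + 38*(-36)))/9 = -(717/8 + (3 - 1368))/9 = -(717/8 - 1365)/9 = -⅑*(-10203/8) = 3401/24 ≈ 141.71)
z - (-15*(-22) - 5) = 3401/24 - (-15*(-22) - 5) = 3401/24 - (330 - 5) = 3401/24 - 1*325 = 3401/24 - 325 = -4399/24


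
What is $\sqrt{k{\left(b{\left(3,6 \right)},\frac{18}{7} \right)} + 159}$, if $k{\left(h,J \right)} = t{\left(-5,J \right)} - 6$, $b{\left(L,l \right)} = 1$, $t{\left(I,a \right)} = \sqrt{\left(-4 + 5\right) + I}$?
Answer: $\sqrt{153 + 2 i} \approx 12.37 + 0.08084 i$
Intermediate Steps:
$t{\left(I,a \right)} = \sqrt{1 + I}$
$k{\left(h,J \right)} = -6 + 2 i$ ($k{\left(h,J \right)} = \sqrt{1 - 5} - 6 = \sqrt{-4} - 6 = 2 i - 6 = -6 + 2 i$)
$\sqrt{k{\left(b{\left(3,6 \right)},\frac{18}{7} \right)} + 159} = \sqrt{\left(-6 + 2 i\right) + 159} = \sqrt{153 + 2 i}$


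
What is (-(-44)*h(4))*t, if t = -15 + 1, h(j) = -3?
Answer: 1848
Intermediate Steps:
t = -14
(-(-44)*h(4))*t = -(-44)*(-3)*(-14) = -44*3*(-14) = -132*(-14) = 1848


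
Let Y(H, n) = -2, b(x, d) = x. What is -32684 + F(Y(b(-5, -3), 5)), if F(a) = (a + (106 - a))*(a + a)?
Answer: -33108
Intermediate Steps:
F(a) = 212*a (F(a) = 106*(2*a) = 212*a)
-32684 + F(Y(b(-5, -3), 5)) = -32684 + 212*(-2) = -32684 - 424 = -33108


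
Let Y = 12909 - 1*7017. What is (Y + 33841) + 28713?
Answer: 68446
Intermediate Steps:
Y = 5892 (Y = 12909 - 7017 = 5892)
(Y + 33841) + 28713 = (5892 + 33841) + 28713 = 39733 + 28713 = 68446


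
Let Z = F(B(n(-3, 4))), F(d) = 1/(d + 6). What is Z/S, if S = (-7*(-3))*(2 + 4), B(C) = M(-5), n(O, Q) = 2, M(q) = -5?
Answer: 1/126 ≈ 0.0079365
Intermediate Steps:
B(C) = -5
F(d) = 1/(6 + d)
Z = 1 (Z = 1/(6 - 5) = 1/1 = 1)
S = 126 (S = 21*6 = 126)
Z/S = 1/126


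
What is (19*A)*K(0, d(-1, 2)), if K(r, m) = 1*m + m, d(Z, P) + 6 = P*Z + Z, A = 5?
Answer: -1710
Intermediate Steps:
d(Z, P) = -6 + Z + P*Z (d(Z, P) = -6 + (P*Z + Z) = -6 + (Z + P*Z) = -6 + Z + P*Z)
K(r, m) = 2*m (K(r, m) = m + m = 2*m)
(19*A)*K(0, d(-1, 2)) = (19*5)*(2*(-6 - 1 + 2*(-1))) = 95*(2*(-6 - 1 - 2)) = 95*(2*(-9)) = 95*(-18) = -1710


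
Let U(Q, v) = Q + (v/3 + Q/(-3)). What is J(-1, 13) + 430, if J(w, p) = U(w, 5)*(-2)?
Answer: 428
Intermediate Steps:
U(Q, v) = v/3 + 2*Q/3 (U(Q, v) = Q + (v*(⅓) + Q*(-⅓)) = Q + (v/3 - Q/3) = Q + (-Q/3 + v/3) = v/3 + 2*Q/3)
J(w, p) = -10/3 - 4*w/3 (J(w, p) = ((⅓)*5 + 2*w/3)*(-2) = (5/3 + 2*w/3)*(-2) = -10/3 - 4*w/3)
J(-1, 13) + 430 = (-10/3 - 4/3*(-1)) + 430 = (-10/3 + 4/3) + 430 = -2 + 430 = 428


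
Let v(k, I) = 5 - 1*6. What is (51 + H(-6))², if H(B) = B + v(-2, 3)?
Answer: 1936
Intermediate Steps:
v(k, I) = -1 (v(k, I) = 5 - 6 = -1)
H(B) = -1 + B (H(B) = B - 1 = -1 + B)
(51 + H(-6))² = (51 + (-1 - 6))² = (51 - 7)² = 44² = 1936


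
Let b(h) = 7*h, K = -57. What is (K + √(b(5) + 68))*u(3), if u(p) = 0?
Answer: 0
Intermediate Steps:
(K + √(b(5) + 68))*u(3) = (-57 + √(7*5 + 68))*0 = (-57 + √(35 + 68))*0 = (-57 + √103)*0 = 0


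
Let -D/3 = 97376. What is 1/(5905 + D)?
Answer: -1/286223 ≈ -3.4938e-6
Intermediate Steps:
D = -292128 (D = -3*97376 = -292128)
1/(5905 + D) = 1/(5905 - 292128) = 1/(-286223) = -1/286223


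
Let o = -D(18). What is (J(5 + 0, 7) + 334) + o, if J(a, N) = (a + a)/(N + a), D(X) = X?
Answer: 1901/6 ≈ 316.83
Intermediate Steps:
J(a, N) = 2*a/(N + a) (J(a, N) = (2*a)/(N + a) = 2*a/(N + a))
o = -18 (o = -1*18 = -18)
(J(5 + 0, 7) + 334) + o = (2*(5 + 0)/(7 + (5 + 0)) + 334) - 18 = (2*5/(7 + 5) + 334) - 18 = (2*5/12 + 334) - 18 = (2*5*(1/12) + 334) - 18 = (5/6 + 334) - 18 = 2009/6 - 18 = 1901/6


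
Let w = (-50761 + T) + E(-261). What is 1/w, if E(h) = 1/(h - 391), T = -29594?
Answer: -652/52391461 ≈ -1.2445e-5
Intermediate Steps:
E(h) = 1/(-391 + h)
w = -52391461/652 (w = (-50761 - 29594) + 1/(-391 - 261) = -80355 + 1/(-652) = -80355 - 1/652 = -52391461/652 ≈ -80355.)
1/w = 1/(-52391461/652) = -652/52391461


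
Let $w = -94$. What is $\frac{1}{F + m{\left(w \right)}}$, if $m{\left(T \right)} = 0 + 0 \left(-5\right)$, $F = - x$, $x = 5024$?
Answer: $- \frac{1}{5024} \approx -0.00019904$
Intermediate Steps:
$F = -5024$ ($F = \left(-1\right) 5024 = -5024$)
$m{\left(T \right)} = 0$ ($m{\left(T \right)} = 0 + 0 = 0$)
$\frac{1}{F + m{\left(w \right)}} = \frac{1}{-5024 + 0} = \frac{1}{-5024} = - \frac{1}{5024}$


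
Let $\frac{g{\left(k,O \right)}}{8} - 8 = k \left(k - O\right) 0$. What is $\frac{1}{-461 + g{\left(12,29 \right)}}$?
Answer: $- \frac{1}{397} \approx -0.0025189$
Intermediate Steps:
$g{\left(k,O \right)} = 64$ ($g{\left(k,O \right)} = 64 + 8 k \left(k - O\right) 0 = 64 + 8 \cdot 0 = 64 + 0 = 64$)
$\frac{1}{-461 + g{\left(12,29 \right)}} = \frac{1}{-461 + 64} = \frac{1}{-397} = - \frac{1}{397}$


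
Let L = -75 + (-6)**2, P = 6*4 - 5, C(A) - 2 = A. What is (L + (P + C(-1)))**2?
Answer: 361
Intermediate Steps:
C(A) = 2 + A
P = 19 (P = 24 - 5 = 19)
L = -39 (L = -75 + 36 = -39)
(L + (P + C(-1)))**2 = (-39 + (19 + (2 - 1)))**2 = (-39 + (19 + 1))**2 = (-39 + 20)**2 = (-19)**2 = 361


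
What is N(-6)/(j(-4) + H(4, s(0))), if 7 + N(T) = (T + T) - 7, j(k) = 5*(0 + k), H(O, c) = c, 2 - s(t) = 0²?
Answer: 13/9 ≈ 1.4444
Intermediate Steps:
s(t) = 2 (s(t) = 2 - 1*0² = 2 - 1*0 = 2 + 0 = 2)
j(k) = 5*k
N(T) = -14 + 2*T (N(T) = -7 + ((T + T) - 7) = -7 + (2*T - 7) = -7 + (-7 + 2*T) = -14 + 2*T)
N(-6)/(j(-4) + H(4, s(0))) = (-14 + 2*(-6))/(5*(-4) + 2) = (-14 - 12)/(-20 + 2) = -26/(-18) = -1/18*(-26) = 13/9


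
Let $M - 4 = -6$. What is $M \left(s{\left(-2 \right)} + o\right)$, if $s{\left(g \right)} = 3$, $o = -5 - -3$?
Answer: $-2$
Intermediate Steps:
$o = -2$ ($o = -5 + 3 = -2$)
$M = -2$ ($M = 4 - 6 = -2$)
$M \left(s{\left(-2 \right)} + o\right) = - 2 \left(3 - 2\right) = \left(-2\right) 1 = -2$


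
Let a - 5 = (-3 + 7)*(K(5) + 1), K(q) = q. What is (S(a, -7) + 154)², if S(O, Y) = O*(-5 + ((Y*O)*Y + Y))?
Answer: 1682230225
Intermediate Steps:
a = 29 (a = 5 + (-3 + 7)*(5 + 1) = 5 + 4*6 = 5 + 24 = 29)
S(O, Y) = O*(-5 + Y + O*Y²) (S(O, Y) = O*(-5 + ((O*Y)*Y + Y)) = O*(-5 + (O*Y² + Y)) = O*(-5 + (Y + O*Y²)) = O*(-5 + Y + O*Y²))
(S(a, -7) + 154)² = (29*(-5 - 7 + 29*(-7)²) + 154)² = (29*(-5 - 7 + 29*49) + 154)² = (29*(-5 - 7 + 1421) + 154)² = (29*1409 + 154)² = (40861 + 154)² = 41015² = 1682230225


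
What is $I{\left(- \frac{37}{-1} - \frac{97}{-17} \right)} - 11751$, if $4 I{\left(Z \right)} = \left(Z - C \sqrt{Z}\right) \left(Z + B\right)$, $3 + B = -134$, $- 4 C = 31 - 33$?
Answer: $- \frac{7373967}{578} + \frac{17633 \sqrt{102}}{2312} \approx -12681.0$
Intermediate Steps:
$C = \frac{1}{2}$ ($C = - \frac{31 - 33}{4} = \left(- \frac{1}{4}\right) \left(-2\right) = \frac{1}{2} \approx 0.5$)
$B = -137$ ($B = -3 - 134 = -137$)
$I{\left(Z \right)} = \frac{\left(-137 + Z\right) \left(Z - \frac{\sqrt{Z}}{2}\right)}{4}$ ($I{\left(Z \right)} = \frac{\left(Z - \frac{\sqrt{Z}}{2}\right) \left(Z - 137\right)}{4} = \frac{\left(Z - \frac{\sqrt{Z}}{2}\right) \left(-137 + Z\right)}{4} = \frac{\left(-137 + Z\right) \left(Z - \frac{\sqrt{Z}}{2}\right)}{4}$)
$I{\left(- \frac{37}{-1} - \frac{97}{-17} \right)} - 11751 = \left(- \frac{137 \left(- \frac{37}{-1} - \frac{97}{-17}\right)}{4} - \frac{\left(- \frac{37}{-1} - \frac{97}{-17}\right)^{\frac{3}{2}}}{8} + \frac{\left(- \frac{37}{-1} - \frac{97}{-17}\right)^{2}}{4} + \frac{137 \sqrt{- \frac{37}{-1} - \frac{97}{-17}}}{8}\right) - 11751 = \left(- \frac{137 \left(\left(-37\right) \left(-1\right) - - \frac{97}{17}\right)}{4} - \frac{\left(\left(-37\right) \left(-1\right) - - \frac{97}{17}\right)^{\frac{3}{2}}}{8} + \frac{\left(\left(-37\right) \left(-1\right) - - \frac{97}{17}\right)^{2}}{4} + \frac{137 \sqrt{\left(-37\right) \left(-1\right) - - \frac{97}{17}}}{8}\right) - 11751 = \left(- \frac{137 \left(37 + \frac{97}{17}\right)}{4} - \frac{\left(37 + \frac{97}{17}\right)^{\frac{3}{2}}}{8} + \frac{\left(37 + \frac{97}{17}\right)^{2}}{4} + \frac{137 \sqrt{37 + \frac{97}{17}}}{8}\right) - 11751 = \left(\left(- \frac{137}{4}\right) \frac{726}{17} - \frac{\left(\frac{726}{17}\right)^{\frac{3}{2}}}{8} + \frac{\left(\frac{726}{17}\right)^{2}}{4} + \frac{137 \sqrt{\frac{726}{17}}}{8}\right) - 11751 = \left(- \frac{49731}{34} - \frac{\frac{7986}{289} \sqrt{102}}{8} + \frac{1}{4} \cdot \frac{527076}{289} + \frac{137 \frac{11 \sqrt{102}}{17}}{8}\right) - 11751 = \left(- \frac{49731}{34} - \frac{3993 \sqrt{102}}{1156} + \frac{131769}{289} + \frac{1507 \sqrt{102}}{136}\right) - 11751 = \left(- \frac{581889}{578} + \frac{17633 \sqrt{102}}{2312}\right) - 11751 = - \frac{7373967}{578} + \frac{17633 \sqrt{102}}{2312}$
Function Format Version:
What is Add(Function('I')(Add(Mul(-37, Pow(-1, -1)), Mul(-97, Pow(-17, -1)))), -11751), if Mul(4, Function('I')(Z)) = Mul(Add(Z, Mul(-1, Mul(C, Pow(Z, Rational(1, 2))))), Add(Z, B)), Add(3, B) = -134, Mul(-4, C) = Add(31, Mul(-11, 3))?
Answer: Add(Rational(-7373967, 578), Mul(Rational(17633, 2312), Pow(102, Rational(1, 2)))) ≈ -12681.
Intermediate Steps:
C = Rational(1, 2) (C = Mul(Rational(-1, 4), Add(31, Mul(-11, 3))) = Mul(Rational(-1, 4), Add(31, -33)) = Mul(Rational(-1, 4), -2) = Rational(1, 2) ≈ 0.50000)
B = -137 (B = Add(-3, -134) = -137)
Function('I')(Z) = Mul(Rational(1, 4), Add(-137, Z), Add(Z, Mul(Rational(-1, 2), Pow(Z, Rational(1, 2))))) (Function('I')(Z) = Mul(Rational(1, 4), Mul(Add(Z, Mul(-1, Mul(Rational(1, 2), Pow(Z, Rational(1, 2))))), Add(Z, -137))) = Mul(Rational(1, 4), Mul(Add(Z, Mul(Rational(-1, 2), Pow(Z, Rational(1, 2)))), Add(-137, Z))) = Mul(Rational(1, 4), Mul(Add(-137, Z), Add(Z, Mul(Rational(-1, 2), Pow(Z, Rational(1, 2)))))) = Mul(Rational(1, 4), Add(-137, Z), Add(Z, Mul(Rational(-1, 2), Pow(Z, Rational(1, 2))))))
Add(Function('I')(Add(Mul(-37, Pow(-1, -1)), Mul(-97, Pow(-17, -1)))), -11751) = Add(Add(Mul(Rational(-137, 4), Add(Mul(-37, Pow(-1, -1)), Mul(-97, Pow(-17, -1)))), Mul(Rational(-1, 8), Pow(Add(Mul(-37, Pow(-1, -1)), Mul(-97, Pow(-17, -1))), Rational(3, 2))), Mul(Rational(1, 4), Pow(Add(Mul(-37, Pow(-1, -1)), Mul(-97, Pow(-17, -1))), 2)), Mul(Rational(137, 8), Pow(Add(Mul(-37, Pow(-1, -1)), Mul(-97, Pow(-17, -1))), Rational(1, 2)))), -11751) = Add(Add(Mul(Rational(-137, 4), Add(Mul(-37, -1), Mul(-97, Rational(-1, 17)))), Mul(Rational(-1, 8), Pow(Add(Mul(-37, -1), Mul(-97, Rational(-1, 17))), Rational(3, 2))), Mul(Rational(1, 4), Pow(Add(Mul(-37, -1), Mul(-97, Rational(-1, 17))), 2)), Mul(Rational(137, 8), Pow(Add(Mul(-37, -1), Mul(-97, Rational(-1, 17))), Rational(1, 2)))), -11751) = Add(Add(Mul(Rational(-137, 4), Add(37, Rational(97, 17))), Mul(Rational(-1, 8), Pow(Add(37, Rational(97, 17)), Rational(3, 2))), Mul(Rational(1, 4), Pow(Add(37, Rational(97, 17)), 2)), Mul(Rational(137, 8), Pow(Add(37, Rational(97, 17)), Rational(1, 2)))), -11751) = Add(Add(Mul(Rational(-137, 4), Rational(726, 17)), Mul(Rational(-1, 8), Pow(Rational(726, 17), Rational(3, 2))), Mul(Rational(1, 4), Pow(Rational(726, 17), 2)), Mul(Rational(137, 8), Pow(Rational(726, 17), Rational(1, 2)))), -11751) = Add(Add(Rational(-49731, 34), Mul(Rational(-1, 8), Mul(Rational(7986, 289), Pow(102, Rational(1, 2)))), Mul(Rational(1, 4), Rational(527076, 289)), Mul(Rational(137, 8), Mul(Rational(11, 17), Pow(102, Rational(1, 2))))), -11751) = Add(Add(Rational(-49731, 34), Mul(Rational(-3993, 1156), Pow(102, Rational(1, 2))), Rational(131769, 289), Mul(Rational(1507, 136), Pow(102, Rational(1, 2)))), -11751) = Add(Add(Rational(-581889, 578), Mul(Rational(17633, 2312), Pow(102, Rational(1, 2)))), -11751) = Add(Rational(-7373967, 578), Mul(Rational(17633, 2312), Pow(102, Rational(1, 2))))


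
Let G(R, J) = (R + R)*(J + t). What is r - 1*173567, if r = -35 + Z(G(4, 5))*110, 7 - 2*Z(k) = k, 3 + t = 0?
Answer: -174097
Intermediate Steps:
t = -3 (t = -3 + 0 = -3)
G(R, J) = 2*R*(-3 + J) (G(R, J) = (R + R)*(J - 3) = (2*R)*(-3 + J) = 2*R*(-3 + J))
Z(k) = 7/2 - k/2
r = -530 (r = -35 + (7/2 - 4*(-3 + 5))*110 = -35 + (7/2 - 4*2)*110 = -35 + (7/2 - ½*16)*110 = -35 + (7/2 - 8)*110 = -35 - 9/2*110 = -35 - 495 = -530)
r - 1*173567 = -530 - 1*173567 = -530 - 173567 = -174097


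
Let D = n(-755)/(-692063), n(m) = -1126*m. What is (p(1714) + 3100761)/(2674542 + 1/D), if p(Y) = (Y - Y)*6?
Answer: 2636049948930/2273707698397 ≈ 1.1594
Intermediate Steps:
p(Y) = 0 (p(Y) = 0*6 = 0)
D = -850130/692063 (D = -1126*(-755)/(-692063) = 850130*(-1/692063) = -850130/692063 ≈ -1.2284)
(p(1714) + 3100761)/(2674542 + 1/D) = (0 + 3100761)/(2674542 + 1/(-850130/692063)) = 3100761/(2674542 - 692063/850130) = 3100761/(2273707698397/850130) = 3100761*(850130/2273707698397) = 2636049948930/2273707698397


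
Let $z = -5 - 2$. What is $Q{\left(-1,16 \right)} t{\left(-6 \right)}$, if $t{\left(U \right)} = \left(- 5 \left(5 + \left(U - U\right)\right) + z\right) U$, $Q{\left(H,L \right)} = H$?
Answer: $-192$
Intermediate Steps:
$z = -7$
$t{\left(U \right)} = - 32 U$ ($t{\left(U \right)} = \left(- 5 \left(5 + \left(U - U\right)\right) - 7\right) U = \left(- 5 \left(5 + 0\right) - 7\right) U = \left(\left(-5\right) 5 - 7\right) U = \left(-25 - 7\right) U = - 32 U$)
$Q{\left(-1,16 \right)} t{\left(-6 \right)} = - \left(-32\right) \left(-6\right) = \left(-1\right) 192 = -192$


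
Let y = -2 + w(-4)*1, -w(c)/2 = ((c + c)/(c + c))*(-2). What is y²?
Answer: 4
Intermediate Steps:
w(c) = 4 (w(c) = -2*(c + c)/(c + c)*(-2) = -2*(2*c)/((2*c))*(-2) = -2*(2*c)*(1/(2*c))*(-2) = -2*(-2) = 4)
y = 2 (y = -2 + 4*1 = -2 + 4 = 2)
y² = 2² = 4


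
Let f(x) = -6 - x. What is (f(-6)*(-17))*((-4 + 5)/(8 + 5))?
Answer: 0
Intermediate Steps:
(f(-6)*(-17))*((-4 + 5)/(8 + 5)) = ((-6 - 1*(-6))*(-17))*((-4 + 5)/(8 + 5)) = ((-6 + 6)*(-17))*(1/13) = (0*(-17))*(1*(1/13)) = 0*(1/13) = 0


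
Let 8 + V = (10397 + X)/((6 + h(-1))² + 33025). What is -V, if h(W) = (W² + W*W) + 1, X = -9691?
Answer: 132071/16553 ≈ 7.9787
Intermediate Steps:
h(W) = 1 + 2*W² (h(W) = (W² + W²) + 1 = 2*W² + 1 = 1 + 2*W²)
V = -132071/16553 (V = -8 + (10397 - 9691)/((6 + (1 + 2*(-1)²))² + 33025) = -8 + 706/((6 + (1 + 2*1))² + 33025) = -8 + 706/((6 + (1 + 2))² + 33025) = -8 + 706/((6 + 3)² + 33025) = -8 + 706/(9² + 33025) = -8 + 706/(81 + 33025) = -8 + 706/33106 = -8 + 706*(1/33106) = -8 + 353/16553 = -132071/16553 ≈ -7.9787)
-V = -1*(-132071/16553) = 132071/16553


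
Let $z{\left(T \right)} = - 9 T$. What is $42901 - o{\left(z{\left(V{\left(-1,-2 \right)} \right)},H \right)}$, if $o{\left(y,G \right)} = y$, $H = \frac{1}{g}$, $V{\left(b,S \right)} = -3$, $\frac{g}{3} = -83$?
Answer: $42874$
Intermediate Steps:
$g = -249$ ($g = 3 \left(-83\right) = -249$)
$H = - \frac{1}{249}$ ($H = \frac{1}{-249} = - \frac{1}{249} \approx -0.0040161$)
$42901 - o{\left(z{\left(V{\left(-1,-2 \right)} \right)},H \right)} = 42901 - \left(-9\right) \left(-3\right) = 42901 - 27 = 42874$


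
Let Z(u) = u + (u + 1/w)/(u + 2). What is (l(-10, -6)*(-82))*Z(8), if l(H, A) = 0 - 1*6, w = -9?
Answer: 64862/15 ≈ 4324.1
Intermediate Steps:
l(H, A) = -6 (l(H, A) = 0 - 6 = -6)
Z(u) = u + (-⅑ + u)/(2 + u) (Z(u) = u + (u + 1/(-9))/(u + 2) = u + (u - ⅑)/(2 + u) = u + (-⅑ + u)/(2 + u))
(l(-10, -6)*(-82))*Z(8) = (-6*(-82))*((-⅑ + 8² + 3*8)/(2 + 8)) = 492*((-⅑ + 64 + 24)/10) = 492*((⅒)*(791/9)) = 492*(791/90) = 64862/15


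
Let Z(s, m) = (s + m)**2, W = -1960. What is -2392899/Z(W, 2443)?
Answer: -797633/77763 ≈ -10.257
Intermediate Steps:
Z(s, m) = (m + s)**2
-2392899/Z(W, 2443) = -2392899/(2443 - 1960)**2 = -2392899/(483**2) = -2392899/233289 = -2392899*1/233289 = -797633/77763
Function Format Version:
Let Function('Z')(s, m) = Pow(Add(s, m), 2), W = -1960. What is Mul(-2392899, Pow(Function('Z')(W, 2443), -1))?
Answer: Rational(-797633, 77763) ≈ -10.257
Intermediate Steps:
Function('Z')(s, m) = Pow(Add(m, s), 2)
Mul(-2392899, Pow(Function('Z')(W, 2443), -1)) = Mul(-2392899, Pow(Pow(Add(2443, -1960), 2), -1)) = Mul(-2392899, Pow(Pow(483, 2), -1)) = Mul(-2392899, Pow(233289, -1)) = Mul(-2392899, Rational(1, 233289)) = Rational(-797633, 77763)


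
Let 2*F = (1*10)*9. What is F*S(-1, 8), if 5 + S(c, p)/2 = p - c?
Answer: 360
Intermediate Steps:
S(c, p) = -10 - 2*c + 2*p (S(c, p) = -10 + 2*(p - c) = -10 + (-2*c + 2*p) = -10 - 2*c + 2*p)
F = 45 (F = ((1*10)*9)/2 = (10*9)/2 = (1/2)*90 = 45)
F*S(-1, 8) = 45*(-10 - 2*(-1) + 2*8) = 45*(-10 + 2 + 16) = 45*8 = 360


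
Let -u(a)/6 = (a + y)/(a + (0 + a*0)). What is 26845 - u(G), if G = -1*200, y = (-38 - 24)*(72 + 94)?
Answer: 678994/25 ≈ 27160.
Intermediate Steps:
y = -10292 (y = -62*166 = -10292)
G = -200
u(a) = -6*(-10292 + a)/a (u(a) = -6*(a - 10292)/(a + (0 + a*0)) = -6*(-10292 + a)/(a + (0 + 0)) = -6*(-10292 + a)/(a + 0) = -6*(-10292 + a)/a)
26845 - u(G) = 26845 - (-6 + 61752/(-200)) = 26845 - (-6 + 61752*(-1/200)) = 26845 - (-6 - 7719/25) = 26845 - 1*(-7869/25) = 26845 + 7869/25 = 678994/25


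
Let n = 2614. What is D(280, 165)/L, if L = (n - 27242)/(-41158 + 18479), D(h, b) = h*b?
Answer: 261942450/6157 ≈ 42544.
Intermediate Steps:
D(h, b) = b*h
L = 24628/22679 (L = (2614 - 27242)/(-41158 + 18479) = -24628/(-22679) = -24628*(-1/22679) = 24628/22679 ≈ 1.0859)
D(280, 165)/L = (165*280)/(24628/22679) = 46200*(22679/24628) = 261942450/6157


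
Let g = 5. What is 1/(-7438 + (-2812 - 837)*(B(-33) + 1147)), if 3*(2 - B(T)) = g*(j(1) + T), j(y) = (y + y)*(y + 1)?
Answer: -3/13129522 ≈ -2.2849e-7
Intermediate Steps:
j(y) = 2*y*(1 + y) (j(y) = (2*y)*(1 + y) = 2*y*(1 + y))
B(T) = -14/3 - 5*T/3 (B(T) = 2 - 5*(2*1*(1 + 1) + T)/3 = 2 - 5*(2*1*2 + T)/3 = 2 - 5*(4 + T)/3 = 2 - (20 + 5*T)/3 = 2 + (-20/3 - 5*T/3) = -14/3 - 5*T/3)
1/(-7438 + (-2812 - 837)*(B(-33) + 1147)) = 1/(-7438 + (-2812 - 837)*((-14/3 - 5/3*(-33)) + 1147)) = 1/(-7438 - 3649*((-14/3 + 55) + 1147)) = 1/(-7438 - 3649*(151/3 + 1147)) = 1/(-7438 - 3649*3592/3) = 1/(-7438 - 13107208/3) = 1/(-13129522/3) = -3/13129522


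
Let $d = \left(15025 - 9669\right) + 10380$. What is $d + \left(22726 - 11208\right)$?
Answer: $27254$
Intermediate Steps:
$d = 15736$ ($d = 5356 + 10380 = 15736$)
$d + \left(22726 - 11208\right) = 15736 + \left(22726 - 11208\right) = 15736 + 11518 = 27254$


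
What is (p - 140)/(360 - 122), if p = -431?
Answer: -571/238 ≈ -2.3992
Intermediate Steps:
(p - 140)/(360 - 122) = (-431 - 140)/(360 - 122) = -571/238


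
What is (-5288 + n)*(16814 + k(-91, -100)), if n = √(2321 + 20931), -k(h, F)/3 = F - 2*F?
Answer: -87326032 + 33028*√5813 ≈ -8.4808e+7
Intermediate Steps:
k(h, F) = 3*F (k(h, F) = -3*(F - 2*F) = -(-3)*F = 3*F)
n = 2*√5813 (n = √23252 = 2*√5813 ≈ 152.49)
(-5288 + n)*(16814 + k(-91, -100)) = (-5288 + 2*√5813)*(16814 + 3*(-100)) = (-5288 + 2*√5813)*(16814 - 300) = (-5288 + 2*√5813)*16514 = -87326032 + 33028*√5813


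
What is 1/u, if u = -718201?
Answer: -1/718201 ≈ -1.3924e-6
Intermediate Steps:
1/u = 1/(-718201) = -1/718201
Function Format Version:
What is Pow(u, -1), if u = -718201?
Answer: Rational(-1, 718201) ≈ -1.3924e-6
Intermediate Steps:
Pow(u, -1) = Pow(-718201, -1) = Rational(-1, 718201)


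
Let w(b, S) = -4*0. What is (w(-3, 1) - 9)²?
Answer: 81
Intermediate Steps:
w(b, S) = 0
(w(-3, 1) - 9)² = (0 - 9)² = (-9)² = 81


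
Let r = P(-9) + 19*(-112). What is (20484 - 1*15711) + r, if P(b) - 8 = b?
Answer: 2644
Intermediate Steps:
P(b) = 8 + b
r = -2129 (r = (8 - 9) + 19*(-112) = -1 - 2128 = -2129)
(20484 - 1*15711) + r = (20484 - 1*15711) - 2129 = (20484 - 15711) - 2129 = 4773 - 2129 = 2644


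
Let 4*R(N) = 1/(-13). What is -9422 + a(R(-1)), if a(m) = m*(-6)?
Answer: -244969/26 ≈ -9421.9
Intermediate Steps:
R(N) = -1/52 (R(N) = (¼)/(-13) = (¼)*(-1/13) = -1/52)
a(m) = -6*m
-9422 + a(R(-1)) = -9422 - 6*(-1/52) = -9422 + 3/26 = -244969/26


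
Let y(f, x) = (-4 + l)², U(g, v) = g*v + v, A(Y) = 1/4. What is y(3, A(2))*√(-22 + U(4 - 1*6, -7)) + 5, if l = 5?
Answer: 5 + I*√15 ≈ 5.0 + 3.873*I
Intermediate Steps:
A(Y) = ¼
U(g, v) = v + g*v
y(f, x) = 1 (y(f, x) = (-4 + 5)² = 1² = 1)
y(3, A(2))*√(-22 + U(4 - 1*6, -7)) + 5 = 1*√(-22 - 7*(1 + (4 - 1*6))) + 5 = 1*√(-22 - 7*(1 + (4 - 6))) + 5 = 1*√(-22 - 7*(1 - 2)) + 5 = 1*√(-22 - 7*(-1)) + 5 = 1*√(-22 + 7) + 5 = 1*√(-15) + 5 = 1*(I*√15) + 5 = I*√15 + 5 = 5 + I*√15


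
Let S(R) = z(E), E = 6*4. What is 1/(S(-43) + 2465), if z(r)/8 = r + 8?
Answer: 1/2721 ≈ 0.00036751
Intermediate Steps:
E = 24
z(r) = 64 + 8*r (z(r) = 8*(r + 8) = 8*(8 + r) = 64 + 8*r)
S(R) = 256 (S(R) = 64 + 8*24 = 64 + 192 = 256)
1/(S(-43) + 2465) = 1/(256 + 2465) = 1/2721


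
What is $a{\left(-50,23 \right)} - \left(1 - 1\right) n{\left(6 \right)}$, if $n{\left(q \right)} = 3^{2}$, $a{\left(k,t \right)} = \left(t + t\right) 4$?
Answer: $184$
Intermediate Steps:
$a{\left(k,t \right)} = 8 t$ ($a{\left(k,t \right)} = 2 t 4 = 8 t$)
$n{\left(q \right)} = 9$
$a{\left(-50,23 \right)} - \left(1 - 1\right) n{\left(6 \right)} = 8 \cdot 23 - \left(1 - 1\right) 9 = 184 - 0 \cdot 9 = 184 - 0 = 184 + 0 = 184$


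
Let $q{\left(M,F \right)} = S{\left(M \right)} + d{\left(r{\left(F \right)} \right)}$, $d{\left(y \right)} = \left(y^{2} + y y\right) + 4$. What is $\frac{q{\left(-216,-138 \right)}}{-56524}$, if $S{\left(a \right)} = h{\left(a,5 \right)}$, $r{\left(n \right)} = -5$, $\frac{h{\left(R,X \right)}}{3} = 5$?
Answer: $- \frac{69}{56524} \approx -0.0012207$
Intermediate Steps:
$h{\left(R,X \right)} = 15$ ($h{\left(R,X \right)} = 3 \cdot 5 = 15$)
$d{\left(y \right)} = 4 + 2 y^{2}$ ($d{\left(y \right)} = \left(y^{2} + y^{2}\right) + 4 = 2 y^{2} + 4 = 4 + 2 y^{2}$)
$S{\left(a \right)} = 15$
$q{\left(M,F \right)} = 69$ ($q{\left(M,F \right)} = 15 + \left(4 + 2 \left(-5\right)^{2}\right) = 15 + \left(4 + 2 \cdot 25\right) = 15 + \left(4 + 50\right) = 15 + 54 = 69$)
$\frac{q{\left(-216,-138 \right)}}{-56524} = \frac{69}{-56524} = 69 \left(- \frac{1}{56524}\right) = - \frac{69}{56524}$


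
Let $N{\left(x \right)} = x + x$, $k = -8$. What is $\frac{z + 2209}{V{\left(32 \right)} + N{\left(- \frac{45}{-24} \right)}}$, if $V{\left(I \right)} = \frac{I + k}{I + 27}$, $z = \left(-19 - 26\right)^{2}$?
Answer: $\frac{999224}{981} \approx 1018.6$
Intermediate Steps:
$z = 2025$ ($z = \left(-19 - 26\right)^{2} = \left(-45\right)^{2} = 2025$)
$V{\left(I \right)} = \frac{-8 + I}{27 + I}$ ($V{\left(I \right)} = \frac{I - 8}{I + 27} = \frac{-8 + I}{27 + I}$)
$N{\left(x \right)} = 2 x$
$\frac{z + 2209}{V{\left(32 \right)} + N{\left(- \frac{45}{-24} \right)}} = \frac{2025 + 2209}{\frac{-8 + 32}{27 + 32} + 2 \left(- \frac{45}{-24}\right)} = \frac{4234}{\frac{1}{59} \cdot 24 + 2 \left(\left(-45\right) \left(- \frac{1}{24}\right)\right)} = \frac{4234}{\frac{1}{59} \cdot 24 + 2 \cdot \frac{15}{8}} = \frac{4234}{\frac{24}{59} + \frac{15}{4}} = \frac{4234}{\frac{981}{236}} = 4234 \cdot \frac{236}{981} = \frac{999224}{981}$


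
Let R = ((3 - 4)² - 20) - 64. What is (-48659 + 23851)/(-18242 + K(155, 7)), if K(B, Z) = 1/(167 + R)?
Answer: 2083872/1532327 ≈ 1.3599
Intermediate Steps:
R = -83 (R = ((-1)² - 20) - 64 = (1 - 20) - 64 = -19 - 64 = -83)
K(B, Z) = 1/84 (K(B, Z) = 1/(167 - 83) = 1/84)
(-48659 + 23851)/(-18242 + K(155, 7)) = (-48659 + 23851)/(-18242 + 1/84) = -24808/(-1532327/84) = -24808*(-84/1532327) = 2083872/1532327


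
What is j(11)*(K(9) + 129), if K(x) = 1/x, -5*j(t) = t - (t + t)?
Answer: 12782/45 ≈ 284.04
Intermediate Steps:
j(t) = t/5 (j(t) = -(t - (t + t))/5 = -(t - 2*t)/5 = -(-1)*t/5 = t/5)
j(11)*(K(9) + 129) = ((1/5)*11)*(1/9 + 129) = 11*(1/9 + 129)/5 = (11/5)*(1162/9) = 12782/45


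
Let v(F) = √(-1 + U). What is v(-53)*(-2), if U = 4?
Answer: -2*√3 ≈ -3.4641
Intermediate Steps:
v(F) = √3 (v(F) = √(-1 + 4) = √3)
v(-53)*(-2) = √3*(-2) = -2*√3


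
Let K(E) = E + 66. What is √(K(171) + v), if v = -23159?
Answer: I*√22922 ≈ 151.4*I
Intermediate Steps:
K(E) = 66 + E
√(K(171) + v) = √((66 + 171) - 23159) = √(237 - 23159) = √(-22922) = I*√22922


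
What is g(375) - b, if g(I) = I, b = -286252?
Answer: 286627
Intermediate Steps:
g(375) - b = 375 - 1*(-286252) = 375 + 286252 = 286627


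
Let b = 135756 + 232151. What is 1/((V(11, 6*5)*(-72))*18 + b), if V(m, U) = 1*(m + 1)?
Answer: 1/352355 ≈ 2.8380e-6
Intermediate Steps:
V(m, U) = 1 + m (V(m, U) = 1*(1 + m) = 1 + m)
b = 367907
1/((V(11, 6*5)*(-72))*18 + b) = 1/(((1 + 11)*(-72))*18 + 367907) = 1/((12*(-72))*18 + 367907) = 1/(-864*18 + 367907) = 1/(-15552 + 367907) = 1/352355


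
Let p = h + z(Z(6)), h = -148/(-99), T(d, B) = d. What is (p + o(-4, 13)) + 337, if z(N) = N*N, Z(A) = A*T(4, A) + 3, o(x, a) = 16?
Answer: 107266/99 ≈ 1083.5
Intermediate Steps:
Z(A) = 3 + 4*A (Z(A) = A*4 + 3 = 4*A + 3 = 3 + 4*A)
h = 148/99 (h = -148*(-1/99) = 148/99 ≈ 1.4949)
z(N) = N**2
p = 72319/99 (p = 148/99 + (3 + 4*6)**2 = 148/99 + (3 + 24)**2 = 148/99 + 27**2 = 148/99 + 729 = 72319/99 ≈ 730.50)
(p + o(-4, 13)) + 337 = (72319/99 + 16) + 337 = 73903/99 + 337 = 107266/99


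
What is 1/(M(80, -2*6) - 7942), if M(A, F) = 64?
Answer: -1/7878 ≈ -0.00012694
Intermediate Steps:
1/(M(80, -2*6) - 7942) = 1/(64 - 7942) = 1/(-7878) = -1/7878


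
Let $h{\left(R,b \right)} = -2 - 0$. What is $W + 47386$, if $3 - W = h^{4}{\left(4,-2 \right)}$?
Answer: $47373$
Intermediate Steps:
$h{\left(R,b \right)} = -2$ ($h{\left(R,b \right)} = -2 + 0 = -2$)
$W = -13$ ($W = 3 - \left(-2\right)^{4} = 3 - 16 = -13$)
$W + 47386 = -13 + 47386 = 47373$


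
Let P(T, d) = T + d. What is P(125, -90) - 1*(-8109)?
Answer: 8144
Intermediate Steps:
P(125, -90) - 1*(-8109) = (125 - 90) - 1*(-8109) = 35 + 8109 = 8144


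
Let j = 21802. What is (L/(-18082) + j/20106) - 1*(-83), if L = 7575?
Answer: 15208563125/181778346 ≈ 83.665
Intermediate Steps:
(L/(-18082) + j/20106) - 1*(-83) = (7575/(-18082) + 21802/20106) - 1*(-83) = (7575*(-1/18082) + 21802*(1/20106)) + 83 = (-7575/18082 + 10901/10053) + 83 = 120960407/181778346 + 83 = 15208563125/181778346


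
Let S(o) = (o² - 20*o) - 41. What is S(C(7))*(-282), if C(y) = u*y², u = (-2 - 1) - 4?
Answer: -35099976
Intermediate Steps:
u = -7 (u = -3 - 4 = -7)
C(y) = -7*y²
S(o) = -41 + o² - 20*o
S(C(7))*(-282) = (-41 + (-7*7²)² - (-140)*7²)*(-282) = (-41 + (-7*49)² - (-140)*49)*(-282) = (-41 + (-343)² - 20*(-343))*(-282) = (-41 + 117649 + 6860)*(-282) = 124468*(-282) = -35099976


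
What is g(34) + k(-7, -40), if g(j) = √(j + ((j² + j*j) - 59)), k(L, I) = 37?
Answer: 37 + √2287 ≈ 84.823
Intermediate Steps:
g(j) = √(-59 + j + 2*j²) (g(j) = √(j + ((j² + j²) - 59)) = √(j + (2*j² - 59)) = √(j + (-59 + 2*j²)) = √(-59 + j + 2*j²))
g(34) + k(-7, -40) = √(-59 + 34 + 2*34²) + 37 = √(-59 + 34 + 2*1156) + 37 = √(-59 + 34 + 2312) + 37 = √2287 + 37 = 37 + √2287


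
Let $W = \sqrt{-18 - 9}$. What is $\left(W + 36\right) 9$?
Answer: $324 + 27 i \sqrt{3} \approx 324.0 + 46.765 i$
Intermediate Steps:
$W = 3 i \sqrt{3}$ ($W = \sqrt{-27} = 3 i \sqrt{3} \approx 5.1962 i$)
$\left(W + 36\right) 9 = \left(3 i \sqrt{3} + 36\right) 9 = \left(36 + 3 i \sqrt{3}\right) 9 = 324 + 27 i \sqrt{3}$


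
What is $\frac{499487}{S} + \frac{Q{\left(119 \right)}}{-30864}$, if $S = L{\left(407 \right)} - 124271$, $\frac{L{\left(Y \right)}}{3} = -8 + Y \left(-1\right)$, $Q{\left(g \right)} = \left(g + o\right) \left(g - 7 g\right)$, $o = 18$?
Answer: $- \frac{130768445}{161413576} \approx -0.81015$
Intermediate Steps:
$Q{\left(g \right)} = - 6 g \left(18 + g\right)$ ($Q{\left(g \right)} = \left(g + 18\right) \left(g - 7 g\right) = \left(18 + g\right) \left(- 6 g\right) = - 6 g \left(18 + g\right)$)
$L{\left(Y \right)} = -24 - 3 Y$ ($L{\left(Y \right)} = 3 \left(-8 + Y \left(-1\right)\right) = 3 \left(-8 - Y\right) = -24 - 3 Y$)
$S = -125516$ ($S = \left(-24 - 1221\right) - 124271 = -1245 - 124271 = -125516$)
$\frac{499487}{S} + \frac{Q{\left(119 \right)}}{-30864} = \frac{499487}{-125516} + \frac{\left(-6\right) 119 \left(18 + 119\right)}{-30864} = 499487 \left(- \frac{1}{125516}\right) + \left(-6\right) 119 \cdot 137 \left(- \frac{1}{30864}\right) = - \frac{499487}{125516} - - \frac{16303}{5144} = - \frac{499487}{125516} + \frac{16303}{5144} = - \frac{130768445}{161413576}$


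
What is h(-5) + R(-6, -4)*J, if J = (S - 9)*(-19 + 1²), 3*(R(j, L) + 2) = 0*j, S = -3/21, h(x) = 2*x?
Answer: -2374/7 ≈ -339.14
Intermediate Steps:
S = -⅐ (S = -3*1/21 = -⅐ ≈ -0.14286)
R(j, L) = -2 (R(j, L) = -2 + (0*j)/3 = -2 + (⅓)*0 = -2 + 0 = -2)
J = 1152/7 (J = (-⅐ - 9)*(-19 + 1²) = -64*(-19 + 1)/7 = -64/7*(-18) = 1152/7 ≈ 164.57)
h(-5) + R(-6, -4)*J = 2*(-5) - 2*1152/7 = -10 - 2304/7 = -2374/7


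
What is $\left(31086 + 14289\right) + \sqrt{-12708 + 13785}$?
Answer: $45375 + \sqrt{1077} \approx 45408.0$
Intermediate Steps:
$\left(31086 + 14289\right) + \sqrt{-12708 + 13785} = 45375 + \sqrt{1077}$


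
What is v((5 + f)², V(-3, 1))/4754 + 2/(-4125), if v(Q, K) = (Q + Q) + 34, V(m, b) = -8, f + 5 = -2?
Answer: 81871/9805125 ≈ 0.0083498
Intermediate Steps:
f = -7 (f = -5 - 2 = -7)
v(Q, K) = 34 + 2*Q (v(Q, K) = 2*Q + 34 = 34 + 2*Q)
v((5 + f)², V(-3, 1))/4754 + 2/(-4125) = (34 + 2*(5 - 7)²)/4754 + 2/(-4125) = (34 + 2*(-2)²)*(1/4754) + 2*(-1/4125) = (34 + 2*4)*(1/4754) - 2/4125 = (34 + 8)*(1/4754) - 2/4125 = 42*(1/4754) - 2/4125 = 21/2377 - 2/4125 = 81871/9805125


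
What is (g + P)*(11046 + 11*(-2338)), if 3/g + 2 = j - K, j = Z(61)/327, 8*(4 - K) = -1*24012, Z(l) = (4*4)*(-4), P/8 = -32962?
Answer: 7610347853564960/1967033 ≈ 3.8689e+9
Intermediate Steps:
P = -263696 (P = 8*(-32962) = -263696)
Z(l) = -64 (Z(l) = 16*(-4) = -64)
K = 6011/2 (K = 4 - (-1)*24012/8 = 4 - 1/8*(-24012) = 4 + 6003/2 = 6011/2 ≈ 3005.5)
j = -64/327 ≈ -0.19572
g = -1962/1967033 (g = 3/(-2 + (-64/327 - 1*6011/2)) = 3/(-2 + (-64/327 - 6011/2)) = 3/(-2 - 1965725/654) = 3/(-1967033/654) = 3*(-654/1967033) = -1962/1967033 ≈ -0.00099744)
(g + P)*(11046 + 11*(-2338)) = (-1962/1967033 - 263696)*(11046 + 11*(-2338)) = -518698735930*(11046 - 25718)/1967033 = -518698735930/1967033*(-14672) = 7610347853564960/1967033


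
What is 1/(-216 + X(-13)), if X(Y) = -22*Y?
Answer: 1/70 ≈ 0.014286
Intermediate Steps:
1/(-216 + X(-13)) = 1/(-216 - 22*(-13)) = 1/(-216 + 286) = 1/70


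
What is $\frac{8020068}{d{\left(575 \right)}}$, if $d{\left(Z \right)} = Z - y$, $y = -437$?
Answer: $\frac{2005017}{253} \approx 7925.0$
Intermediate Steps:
$d{\left(Z \right)} = 437 + Z$ ($d{\left(Z \right)} = Z - -437 = Z + 437 = 437 + Z$)
$\frac{8020068}{d{\left(575 \right)}} = \frac{8020068}{437 + 575} = \frac{8020068}{1012} = 8020068 \cdot \frac{1}{1012} = \frac{2005017}{253}$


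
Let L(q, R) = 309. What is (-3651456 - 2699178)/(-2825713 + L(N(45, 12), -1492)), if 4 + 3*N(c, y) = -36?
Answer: 3175317/1412702 ≈ 2.2477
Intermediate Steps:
N(c, y) = -40/3 (N(c, y) = -4/3 + (⅓)*(-36) = -4/3 - 12 = -40/3)
(-3651456 - 2699178)/(-2825713 + L(N(45, 12), -1492)) = (-3651456 - 2699178)/(-2825713 + 309) = -6350634/(-2825404) = -6350634*(-1/2825404) = 3175317/1412702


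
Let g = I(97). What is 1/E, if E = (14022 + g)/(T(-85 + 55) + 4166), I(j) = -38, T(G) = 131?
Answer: 4297/13984 ≈ 0.30728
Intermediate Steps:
g = -38
E = 13984/4297 (E = (14022 - 38)/(131 + 4166) = 13984/4297 ≈ 3.2544)
1/E = 1/(13984/4297) = 4297/13984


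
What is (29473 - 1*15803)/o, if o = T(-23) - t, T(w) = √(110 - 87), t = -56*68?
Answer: 52055360/14500841 - 13670*√23/14500841 ≈ 3.5853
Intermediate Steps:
t = -3808
T(w) = √23
o = 3808 + √23 (o = √23 - 1*(-3808) = √23 + 3808 = 3808 + √23 ≈ 3812.8)
(29473 - 1*15803)/o = (29473 - 1*15803)/(3808 + √23) = (29473 - 15803)/(3808 + √23) = 13670/(3808 + √23)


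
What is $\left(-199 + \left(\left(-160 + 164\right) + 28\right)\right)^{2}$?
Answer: $27889$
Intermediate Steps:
$\left(-199 + \left(\left(-160 + 164\right) + 28\right)\right)^{2} = \left(-199 + \left(4 + 28\right)\right)^{2} = \left(-199 + 32\right)^{2} = \left(-167\right)^{2} = 27889$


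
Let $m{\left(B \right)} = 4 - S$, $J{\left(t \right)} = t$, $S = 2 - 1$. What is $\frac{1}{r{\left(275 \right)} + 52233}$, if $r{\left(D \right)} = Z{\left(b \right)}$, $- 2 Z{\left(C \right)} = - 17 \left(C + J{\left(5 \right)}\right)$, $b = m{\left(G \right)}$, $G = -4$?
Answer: $\frac{1}{52301} \approx 1.912 \cdot 10^{-5}$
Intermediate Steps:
$S = 1$ ($S = 2 - 1 = 1$)
$m{\left(B \right)} = 3$ ($m{\left(B \right)} = 4 - 1 = 3$)
$b = 3$
$Z{\left(C \right)} = \frac{85}{2} + \frac{17 C}{2}$ ($Z{\left(C \right)} = - \frac{\left(-17\right) \left(C + 5\right)}{2} = - \frac{\left(-17\right) \left(5 + C\right)}{2} = - \frac{-85 - 17 C}{2} = \frac{85}{2} + \frac{17 C}{2}$)
$r{\left(D \right)} = 68$ ($r{\left(D \right)} = \frac{85}{2} + \frac{17}{2} \cdot 3 = \frac{85}{2} + \frac{51}{2} = 68$)
$\frac{1}{r{\left(275 \right)} + 52233} = \frac{1}{68 + 52233} = \frac{1}{52301}$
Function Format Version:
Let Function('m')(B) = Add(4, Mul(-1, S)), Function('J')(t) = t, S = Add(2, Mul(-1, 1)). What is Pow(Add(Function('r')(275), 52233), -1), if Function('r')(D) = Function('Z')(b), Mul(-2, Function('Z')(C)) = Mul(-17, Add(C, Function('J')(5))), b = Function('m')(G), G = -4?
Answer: Rational(1, 52301) ≈ 1.9120e-5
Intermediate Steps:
S = 1 (S = Add(2, -1) = 1)
Function('m')(B) = 3 (Function('m')(B) = Add(4, Mul(-1, 1)) = Add(4, -1) = 3)
b = 3
Function('Z')(C) = Add(Rational(85, 2), Mul(Rational(17, 2), C)) (Function('Z')(C) = Mul(Rational(-1, 2), Mul(-17, Add(C, 5))) = Mul(Rational(-1, 2), Mul(-17, Add(5, C))) = Mul(Rational(-1, 2), Add(-85, Mul(-17, C))) = Add(Rational(85, 2), Mul(Rational(17, 2), C)))
Function('r')(D) = 68 (Function('r')(D) = Add(Rational(85, 2), Mul(Rational(17, 2), 3)) = Add(Rational(85, 2), Rational(51, 2)) = 68)
Pow(Add(Function('r')(275), 52233), -1) = Pow(Add(68, 52233), -1) = Pow(52301, -1) = Rational(1, 52301)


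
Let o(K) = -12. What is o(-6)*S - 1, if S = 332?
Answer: -3985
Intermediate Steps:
o(-6)*S - 1 = -12*332 - 1 = -3984 - 1 = -3985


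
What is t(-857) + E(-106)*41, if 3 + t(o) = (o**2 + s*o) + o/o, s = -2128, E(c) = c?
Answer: 2553797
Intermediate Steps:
t(o) = -2 + o**2 - 2128*o (t(o) = -3 + ((o**2 - 2128*o) + o/o) = -3 + ((o**2 - 2128*o) + 1) = -3 + (1 + o**2 - 2128*o) = -2 + o**2 - 2128*o)
t(-857) + E(-106)*41 = (-2 + (-857)**2 - 2128*(-857)) - 106*41 = (-2 + 734449 + 1823696) - 4346 = 2558143 - 4346 = 2553797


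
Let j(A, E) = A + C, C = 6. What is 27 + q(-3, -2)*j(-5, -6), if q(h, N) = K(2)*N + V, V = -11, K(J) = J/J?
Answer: 14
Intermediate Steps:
K(J) = 1
q(h, N) = -11 + N (q(h, N) = 1*N - 11 = N - 11 = -11 + N)
j(A, E) = 6 + A (j(A, E) = A + 6 = 6 + A)
27 + q(-3, -2)*j(-5, -6) = 27 + (-11 - 2)*(6 - 5) = 27 - 13*1 = 27 - 13 = 14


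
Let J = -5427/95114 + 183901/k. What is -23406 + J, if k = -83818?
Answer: -46654196732078/1993066313 ≈ -23408.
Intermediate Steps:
J = -4486610000/1993066313 (J = -5427/95114 + 183901/(-83818) = -5427*1/95114 + 183901*(-1/83818) = -5427/95114 - 183901/83818 = -4486610000/1993066313 ≈ -2.2511)
-23406 + J = -23406 - 4486610000/1993066313 = -46654196732078/1993066313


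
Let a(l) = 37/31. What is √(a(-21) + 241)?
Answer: 2*√58187/31 ≈ 15.563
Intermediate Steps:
a(l) = 37/31 (a(l) = 37*(1/31) = 37/31)
√(a(-21) + 241) = √(37/31 + 241) = √(7508/31) = 2*√58187/31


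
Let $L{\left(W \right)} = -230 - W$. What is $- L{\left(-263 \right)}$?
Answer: $-33$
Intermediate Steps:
$- L{\left(-263 \right)} = - (-230 - -263) = - (-230 + 263) = \left(-1\right) 33 = -33$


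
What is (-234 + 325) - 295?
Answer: -204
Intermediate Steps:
(-234 + 325) - 295 = 91 - 295 = -204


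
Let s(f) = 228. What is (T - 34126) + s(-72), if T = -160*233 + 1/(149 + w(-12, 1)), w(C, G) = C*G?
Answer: -9751385/137 ≈ -71178.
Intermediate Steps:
T = -5107359/137 (T = -160*233 + 1/(149 - 12*1) = -37280 + 1/(149 - 12) = -37280 + 1/137 = -5107359/137 ≈ -37280.)
(T - 34126) + s(-72) = (-5107359/137 - 34126) + 228 = -9782621/137 + 228 = -9751385/137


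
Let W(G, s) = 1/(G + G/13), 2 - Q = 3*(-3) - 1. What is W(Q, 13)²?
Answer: 169/28224 ≈ 0.0059878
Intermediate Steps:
Q = 12 (Q = 2 - (3*(-3) - 1) = 2 - (-9 - 1) = 2 - 1*(-10) = 2 + 10 = 12)
W(G, s) = 13/(14*G) (W(G, s) = 1/(G + G*(1/13)) = 1/(G + G/13) = 1/(14*G/13) = 13/(14*G))
W(Q, 13)² = ((13/14)/12)² = ((13/14)*(1/12))² = (13/168)² = 169/28224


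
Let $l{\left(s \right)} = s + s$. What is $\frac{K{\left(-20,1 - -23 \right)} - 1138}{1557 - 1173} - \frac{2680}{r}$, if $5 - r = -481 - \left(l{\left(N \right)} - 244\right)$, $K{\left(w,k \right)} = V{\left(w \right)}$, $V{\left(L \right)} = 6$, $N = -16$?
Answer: $- \frac{3519}{224} \approx -15.71$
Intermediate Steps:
$l{\left(s \right)} = 2 s$
$K{\left(w,k \right)} = 6$
$r = 210$ ($r = 5 - \left(-481 - \left(2 \left(-16\right) - 244\right)\right) = 5 - \left(-481 - \left(-32 - 244\right)\right) = 5 - \left(-481 - -276\right) = 5 - \left(-481 + 276\right) = 5 - -205 = 5 + 205 = 210$)
$\frac{K{\left(-20,1 - -23 \right)} - 1138}{1557 - 1173} - \frac{2680}{r} = \frac{6 - 1138}{1557 - 1173} - \frac{2680}{210} = - \frac{1132}{384} - \frac{268}{21} = \left(-1132\right) \frac{1}{384} - \frac{268}{21} = - \frac{283}{96} - \frac{268}{21} = - \frac{3519}{224}$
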